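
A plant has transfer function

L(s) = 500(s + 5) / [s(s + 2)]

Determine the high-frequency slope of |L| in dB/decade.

-20 dB/decade

Each pole contributes −20 dB/decade at high frequency; each zero contributes +20 dB/decade.
Net: 1 zero(s) − 2 pole(s) → -20 dB/decade.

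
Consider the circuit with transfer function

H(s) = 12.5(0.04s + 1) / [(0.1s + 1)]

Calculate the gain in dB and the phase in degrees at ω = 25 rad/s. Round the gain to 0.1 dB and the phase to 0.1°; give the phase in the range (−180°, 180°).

At ω = 25 rad/s:
zero (1 + j25·0.04) = 1 + j1 → |·| ≈ 1.4142, ∠ ≈ 45.00°
pole (1 + j25·0.1) = 1 + j2.5 → |·| ≈ 2.6926, ∠ ≈ 68.20°
|H| = 12.5 · 1.4142 / (2.6926) ≈ 6.5652
Gain = 20 log₁₀(6.5652) ≈ 16.34 dB
∠H = (45.00°) − (68.20°) = -23.20°

16.3 dB, -23.2°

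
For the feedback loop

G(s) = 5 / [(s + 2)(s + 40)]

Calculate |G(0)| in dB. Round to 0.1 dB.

G(0) = 5 / (2·40) = 0.0625
20 log₁₀(0.0625) ≈ -24.08 dB

-24.1 dB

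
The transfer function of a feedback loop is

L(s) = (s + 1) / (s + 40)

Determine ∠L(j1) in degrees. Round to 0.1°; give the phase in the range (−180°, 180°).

Substitute s = j1:
Numerator: (j1) + 1 = 1 + j1
Denominator: (j1) + 40 = 40 + j1
|N| = √(1² + 1²) ≈ 1.4142, ∠N ≈ 45.00°
|D| = √(40² + 1²) ≈ 40.012, ∠D ≈ 1.43°
∠L = 45.00° − 1.43° = 43.57°

43.6°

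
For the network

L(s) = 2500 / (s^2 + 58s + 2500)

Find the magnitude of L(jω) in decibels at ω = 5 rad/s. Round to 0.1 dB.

0.0 dB

At s = jω = j5:
quadratic: (j5)² + 58·j5 + 2500 = 2475 + j290 → |·| ≈ 2491.9, ∠ ≈ 6.68°
|L| = 2500 / 2491.9 ≈ 1.0033
Gain = 20 log₁₀(1.0033) ≈ 0.03 dB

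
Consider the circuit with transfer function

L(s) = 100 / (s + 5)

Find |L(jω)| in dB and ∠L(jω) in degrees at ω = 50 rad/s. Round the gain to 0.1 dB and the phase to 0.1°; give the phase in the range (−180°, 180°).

Substitute s = j50:
Numerator: 100 = 100 + j0
Denominator: (j50) + 5 = 5 + j50
|N| = √(100² + 0²) ≈ 100, ∠N ≈ 0.00°
|D| = √(5² + 50²) ≈ 50.249, ∠D ≈ 84.29°
|L| = 100 / 50.249 ≈ 1.9901
Gain = 20 log₁₀(1.9901) ≈ 5.98 dB
∠L = 0.00° − 84.29° = -84.29°

6.0 dB, -84.3°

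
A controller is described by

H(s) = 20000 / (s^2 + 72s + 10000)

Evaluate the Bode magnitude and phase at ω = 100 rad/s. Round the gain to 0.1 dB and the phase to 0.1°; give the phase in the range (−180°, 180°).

8.9 dB, -90.0°

At s = jω = j100:
quadratic: (j100)² + 72·j100 + 10000 = 0 + j7200 → |·| ≈ 7200, ∠ ≈ 90.00°
|H| = 20000 / 7200 ≈ 2.7778
Gain = 20 log₁₀(2.7778) ≈ 8.87 dB
∠H = 0.00° − 90.00° = -90.00°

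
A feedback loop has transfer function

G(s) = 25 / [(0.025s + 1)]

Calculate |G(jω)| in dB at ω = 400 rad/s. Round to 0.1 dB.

7.9 dB

At ω = 400 rad/s:
pole (1 + j400·0.025) = 1 + j10 → |·| ≈ 10.05, ∠ ≈ 84.29°
|G| = 25 · 1 / (10.05) ≈ 2.4876
Gain = 20 log₁₀(2.4876) ≈ 7.92 dB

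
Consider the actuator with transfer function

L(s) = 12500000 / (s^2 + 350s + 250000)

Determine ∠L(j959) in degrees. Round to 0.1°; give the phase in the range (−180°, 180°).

At s = jω = j959:
quadratic: (j959)² + 350·j959 + 250000 = -669681 + j335650 → |·| ≈ 7.4909e+05, ∠ ≈ 153.38°
∠L = 0.00° − 153.38° = -153.38°

-153.4°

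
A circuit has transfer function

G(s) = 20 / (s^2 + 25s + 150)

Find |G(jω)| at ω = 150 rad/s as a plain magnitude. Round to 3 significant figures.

Substitute s = j150:
Numerator: 20 = 20 + j0
Denominator: (j150)^2 + 25(j150) + 150 = -22350 + j3750
|N| = √(20² + 0²) ≈ 20, ∠N ≈ 0.00°
|D| = √(22350² + 3750²) ≈ 22662, ∠D ≈ 170.48°
|G| = 20 / 22662 ≈ 0.00088253

0.000883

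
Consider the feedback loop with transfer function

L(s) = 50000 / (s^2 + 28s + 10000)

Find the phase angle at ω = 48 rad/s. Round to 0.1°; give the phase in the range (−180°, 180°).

At s = jω = j48:
quadratic: (j48)² + 28·j48 + 10000 = 7696 + j1344 → |·| ≈ 7812.5, ∠ ≈ 9.91°
∠L = 0.00° − 9.91° = -9.91°

-9.9°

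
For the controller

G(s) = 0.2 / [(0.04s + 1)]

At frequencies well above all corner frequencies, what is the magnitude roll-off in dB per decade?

-20 dB/decade

Each pole contributes −20 dB/decade at high frequency; each zero contributes +20 dB/decade.
Net: 0 zero(s) − 1 pole(s) → -20 dB/decade.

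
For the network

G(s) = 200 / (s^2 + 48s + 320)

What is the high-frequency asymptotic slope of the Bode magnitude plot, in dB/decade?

-40 dB/decade

Each pole contributes −20 dB/decade at high frequency; each zero contributes +20 dB/decade.
Net: 0 zero(s) − 2 pole(s) → -40 dB/decade.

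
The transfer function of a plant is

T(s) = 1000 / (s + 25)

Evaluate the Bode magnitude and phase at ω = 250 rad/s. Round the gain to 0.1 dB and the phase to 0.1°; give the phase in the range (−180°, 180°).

12.0 dB, -84.3°

Substitute s = j250:
Numerator: 1000 = 1000 + j0
Denominator: (j250) + 25 = 25 + j250
|N| = √(1000² + 0²) ≈ 1000, ∠N ≈ 0.00°
|D| = √(25² + 250²) ≈ 251.25, ∠D ≈ 84.29°
|T| = 1000 / 251.25 ≈ 3.9801
Gain = 20 log₁₀(3.9801) ≈ 12.00 dB
∠T = 0.00° − 84.29° = -84.29°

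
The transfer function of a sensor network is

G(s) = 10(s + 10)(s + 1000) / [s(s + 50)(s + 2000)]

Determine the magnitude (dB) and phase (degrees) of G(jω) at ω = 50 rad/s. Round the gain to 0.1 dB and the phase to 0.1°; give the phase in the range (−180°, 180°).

-22.8 dB, -54.9°

At s = jω = j50:
zero (s+10): 10 + j50 → |·| = √(10²+50²) = √2600 ≈ 50.99, ∠ = arctan(50/10) ≈ 78.69°
zero (s+1000): 1000 + j50 → |·| = √(1000²+50²) = √1002500 ≈ 1001.2, ∠ = arctan(50/1000) ≈ 2.86°
pole (s+50): 50 + j50 → |·| = √(50²+50²) = √5000 ≈ 70.711, ∠ = arctan(50/50) ≈ 45.00°
pole (s+2000): 2000 + j50 → |·| = √(2000²+50²) = √4002500 ≈ 2000.6, ∠ = arctan(50/2000) ≈ 1.43°
pole at origin: |s| = 50, ∠ = 90.00° (in denominator)
|G| = 10 · 51051 / 7.0732e+06 ≈ 0.072175
Gain = 20 log₁₀(0.072175) ≈ -22.83 dB
∠G = 81.55° − 136.43° = -54.88°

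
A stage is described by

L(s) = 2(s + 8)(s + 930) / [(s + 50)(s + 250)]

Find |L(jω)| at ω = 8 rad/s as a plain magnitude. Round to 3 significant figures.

At s = jω = j8:
zero (s+8): 8 + j8 → |·| = √(8²+8²) = √128 ≈ 11.314, ∠ = arctan(8/8) ≈ 45.00°
zero (s+930): 930 + j8 → |·| = √(930²+8²) = √864964 ≈ 930.03, ∠ = arctan(8/930) ≈ 0.49°
pole (s+50): 50 + j8 → |·| = √(50²+8²) = √2564 ≈ 50.636, ∠ = arctan(8/50) ≈ 9.09°
pole (s+250): 250 + j8 → |·| = √(250²+8²) = √62564 ≈ 250.13, ∠ = arctan(8/250) ≈ 1.83°
|L| = 2 · 10522 / 12666 ≈ 1.6615

1.66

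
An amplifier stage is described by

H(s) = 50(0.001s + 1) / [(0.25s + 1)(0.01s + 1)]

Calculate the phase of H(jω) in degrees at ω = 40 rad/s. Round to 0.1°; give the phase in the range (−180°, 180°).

-103.8°

At ω = 40 rad/s:
zero (1 + j40·0.001) = 1 + j0.04 → |·| ≈ 1.0008, ∠ ≈ 2.29°
pole (1 + j40·0.25) = 1 + j10 → |·| ≈ 10.05, ∠ ≈ 84.29°
pole (1 + j40·0.01) = 1 + j0.4 → |·| ≈ 1.077, ∠ ≈ 21.80°
∠H = (2.29°) − (84.29° + 21.80°) = -103.80°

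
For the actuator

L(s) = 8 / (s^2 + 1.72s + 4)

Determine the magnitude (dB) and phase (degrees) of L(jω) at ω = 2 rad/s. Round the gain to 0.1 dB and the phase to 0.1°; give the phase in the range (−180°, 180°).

7.3 dB, -90.0°

At s = jω = j2:
quadratic: (j2)² + 1.72·j2 + 4 = 0 + j3.44 → |·| ≈ 3.44, ∠ ≈ 90.00°
|L| = 8 / 3.44 ≈ 2.3256
Gain = 20 log₁₀(2.3256) ≈ 7.33 dB
∠L = 0.00° − 90.00° = -90.00°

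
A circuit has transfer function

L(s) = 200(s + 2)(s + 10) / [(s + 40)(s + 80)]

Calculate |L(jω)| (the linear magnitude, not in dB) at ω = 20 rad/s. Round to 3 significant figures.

At s = jω = j20:
zero (s+2): 2 + j20 → |·| = √(2²+20²) = √404 ≈ 20.1, ∠ = arctan(20/2) ≈ 84.29°
zero (s+10): 10 + j20 → |·| = √(10²+20²) = √500 ≈ 22.361, ∠ = arctan(20/10) ≈ 63.43°
pole (s+40): 40 + j20 → |·| = √(40²+20²) = √2000 ≈ 44.721, ∠ = arctan(20/40) ≈ 26.57°
pole (s+80): 80 + j20 → |·| = √(80²+20²) = √6800 ≈ 82.462, ∠ = arctan(20/80) ≈ 14.04°
|L| = 200 · 449.46 / 3687.8 ≈ 24.376

24.4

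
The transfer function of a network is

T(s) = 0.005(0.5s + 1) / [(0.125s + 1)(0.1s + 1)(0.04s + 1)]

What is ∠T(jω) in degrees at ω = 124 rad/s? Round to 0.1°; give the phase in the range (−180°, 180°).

-161.2°

At ω = 124 rad/s:
zero (1 + j124·0.5) = 1 + j62 → |·| ≈ 62.008, ∠ ≈ 89.08°
pole (1 + j124·0.125) = 1 + j15.5 → |·| ≈ 15.532, ∠ ≈ 86.31°
pole (1 + j124·0.1) = 1 + j12.4 → |·| ≈ 12.44, ∠ ≈ 85.39°
pole (1 + j124·0.04) = 1 + j4.96 → |·| ≈ 5.0598, ∠ ≈ 78.60°
∠T = (89.08°) − (86.31° + 85.39° + 78.60°) = -161.22°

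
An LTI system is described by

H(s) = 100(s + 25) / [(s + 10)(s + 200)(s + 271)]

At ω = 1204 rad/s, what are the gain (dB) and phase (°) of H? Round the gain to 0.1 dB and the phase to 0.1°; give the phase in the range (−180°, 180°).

-83.6 dB, -158.6°

At s = jω = j1204:
zero (s+25): 25 + j1204 → |·| = √(25²+1204²) = √1450241 ≈ 1204.3, ∠ = arctan(1204/25) ≈ 88.81°
pole (s+10): 10 + j1204 → |·| = √(10²+1204²) = √1449716 ≈ 1204, ∠ = arctan(1204/10) ≈ 89.52°
pole (s+200): 200 + j1204 → |·| = √(200²+1204²) = √1489616 ≈ 1220.5, ∠ = arctan(1204/200) ≈ 80.57°
pole (s+271): 271 + j1204 → |·| = √(271²+1204²) = √1523057 ≈ 1234.1, ∠ = arctan(1204/271) ≈ 77.32°
|H| = 100 · 1204.3 / 1.8135e+09 ≈ 6.6407e-05
Gain = 20 log₁₀(6.6407e-05) ≈ -83.56 dB
∠H = 88.81° − 247.41° = -158.60°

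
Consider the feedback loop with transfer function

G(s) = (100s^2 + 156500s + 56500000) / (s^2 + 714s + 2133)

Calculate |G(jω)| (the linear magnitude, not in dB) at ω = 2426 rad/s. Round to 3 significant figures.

Substitute s = j2426:
Numerator: 100(j2426)^2 + 156500(j2426) + 56500000 = -532047600 + j379669000
Denominator: (j2426)^2 + 714(j2426) + 2133 = -5883343 + j1732164
|N| = √(532047600² + 379669000²) ≈ 6.5362e+08, ∠N ≈ 144.49°
|D| = √(5883343² + 1732164²) ≈ 6.133e+06, ∠D ≈ 163.59°
|G| = 6.5362e+08 / 6.133e+06 ≈ 106.57

107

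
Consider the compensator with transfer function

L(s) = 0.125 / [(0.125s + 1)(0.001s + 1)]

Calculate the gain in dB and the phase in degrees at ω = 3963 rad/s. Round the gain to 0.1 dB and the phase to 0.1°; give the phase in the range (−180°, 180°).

At ω = 3963 rad/s:
pole (1 + j3963·0.125) = 1 + j495.375 → |·| ≈ 495.38, ∠ ≈ 89.88°
pole (1 + j3963·0.001) = 1 + j3.963 → |·| ≈ 4.0872, ∠ ≈ 75.84°
|L| = 0.125 · 1 / (495.38 · 4.0872) ≈ 6.1737e-05
Gain = 20 log₁₀(6.1737e-05) ≈ -84.19 dB
∠L = (0°) − (89.88° + 75.84°) = -165.72°

-84.2 dB, -165.7°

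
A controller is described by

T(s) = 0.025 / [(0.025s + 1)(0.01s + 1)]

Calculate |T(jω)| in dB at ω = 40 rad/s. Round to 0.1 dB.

At ω = 40 rad/s:
pole (1 + j40·0.025) = 1 + j1 → |·| ≈ 1.4142, ∠ ≈ 45.00°
pole (1 + j40·0.01) = 1 + j0.4 → |·| ≈ 1.077, ∠ ≈ 21.80°
|T| = 0.025 · 1 / (1.4142 · 1.077) ≈ 0.016414
Gain = 20 log₁₀(0.016414) ≈ -35.70 dB

-35.7 dB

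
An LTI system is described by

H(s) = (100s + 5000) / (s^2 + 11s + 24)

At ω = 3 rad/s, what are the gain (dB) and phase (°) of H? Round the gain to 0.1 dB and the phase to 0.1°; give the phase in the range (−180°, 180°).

Substitute s = j3:
Numerator: 100(j3) + 5000 = 5000 + j300
Denominator: (j3)^2 + 11(j3) + 24 = 15 + j33
|N| = √(5000² + 300²) ≈ 5009, ∠N ≈ 3.43°
|D| = √(15² + 33²) ≈ 36.249, ∠D ≈ 65.56°
|H| = 5009 / 36.249 ≈ 138.18
Gain = 20 log₁₀(138.18) ≈ 42.81 dB
∠H = 3.43° − 65.56° = -62.13°

42.8 dB, -62.1°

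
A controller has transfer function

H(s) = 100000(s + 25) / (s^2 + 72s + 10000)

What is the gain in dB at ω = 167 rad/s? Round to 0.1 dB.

57.9 dB

At s = jω = j167:
zero (s+25): 25 + j167 → |·| = √(25²+167²) = √28514 ≈ 168.86, ∠ = arctan(167/25) ≈ 81.49°
quadratic: (j167)² + 72·j167 + 10000 = -17889 + j12024 → |·| ≈ 21554, ∠ ≈ 146.09°
|H| = 100000 · 168.86 / 21554 ≈ 783.43
Gain = 20 log₁₀(783.43) ≈ 57.88 dB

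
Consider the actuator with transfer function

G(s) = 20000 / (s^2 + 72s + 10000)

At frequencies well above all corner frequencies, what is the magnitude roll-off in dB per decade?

Each pole contributes −20 dB/decade at high frequency; each zero contributes +20 dB/decade.
Net: 0 zero(s) − 2 pole(s) → -40 dB/decade.

-40 dB/decade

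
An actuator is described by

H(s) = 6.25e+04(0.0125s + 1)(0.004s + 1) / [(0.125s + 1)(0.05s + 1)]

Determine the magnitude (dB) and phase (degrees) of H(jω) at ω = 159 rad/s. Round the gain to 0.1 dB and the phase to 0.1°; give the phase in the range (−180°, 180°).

60.3 dB, -74.2°

At ω = 159 rad/s:
zero (1 + j159·0.0125) = 1 + j1.9875 → |·| ≈ 2.2249, ∠ ≈ 63.29°
zero (1 + j159·0.004) = 1 + j0.636 → |·| ≈ 1.1851, ∠ ≈ 32.46°
pole (1 + j159·0.125) = 1 + j19.875 → |·| ≈ 19.9, ∠ ≈ 87.12°
pole (1 + j159·0.05) = 1 + j7.95 → |·| ≈ 8.0126, ∠ ≈ 82.83°
|H| = 6.25e+04 · 2.2249 · 1.1851 / (19.9 · 8.0126) ≈ 1033.5
Gain = 20 log₁₀(1033.5) ≈ 60.29 dB
∠H = (63.29° + 32.46°) − (87.12° + 82.83°) = -74.20°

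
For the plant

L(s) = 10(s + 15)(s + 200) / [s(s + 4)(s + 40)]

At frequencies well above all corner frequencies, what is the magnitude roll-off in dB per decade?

-20 dB/decade

Each pole contributes −20 dB/decade at high frequency; each zero contributes +20 dB/decade.
Net: 2 zero(s) − 3 pole(s) → -20 dB/decade.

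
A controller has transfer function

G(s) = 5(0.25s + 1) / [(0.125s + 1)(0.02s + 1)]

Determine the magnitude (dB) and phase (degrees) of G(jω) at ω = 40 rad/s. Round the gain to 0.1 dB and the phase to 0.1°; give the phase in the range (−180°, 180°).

At ω = 40 rad/s:
zero (1 + j40·0.25) = 1 + j10 → |·| ≈ 10.05, ∠ ≈ 84.29°
pole (1 + j40·0.125) = 1 + j5 → |·| ≈ 5.099, ∠ ≈ 78.69°
pole (1 + j40·0.02) = 1 + j0.8 → |·| ≈ 1.2806, ∠ ≈ 38.66°
|G| = 5 · 10.05 / (5.099 · 1.2806) ≈ 7.6955
Gain = 20 log₁₀(7.6955) ≈ 17.72 dB
∠G = (84.29°) − (78.69° + 38.66°) = -33.06°

17.7 dB, -33.1°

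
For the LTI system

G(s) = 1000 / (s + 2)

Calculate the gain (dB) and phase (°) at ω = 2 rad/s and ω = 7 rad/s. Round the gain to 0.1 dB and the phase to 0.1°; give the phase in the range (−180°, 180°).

Substitute s = j2:
Numerator: 1000 = 1000 + j0
Denominator: (j2) + 2 = 2 + j2
|N| = √(1000² + 0²) ≈ 1000, ∠N ≈ 0.00°
|D| = √(2² + 2²) ≈ 2.8284, ∠D ≈ 45.00°
|G| = 1000 / 2.8284 ≈ 353.56
Gain = 20 log₁₀(353.56) ≈ 50.97 dB
∠G = 0.00° − 45.00° = -45.00°

Substitute s = j7:
Numerator: 1000 = 1000 + j0
Denominator: (j7) + 2 = 2 + j7
|N| = √(1000² + 0²) ≈ 1000, ∠N ≈ 0.00°
|D| = √(2² + 7²) ≈ 7.2801, ∠D ≈ 74.05°
|G| = 1000 / 7.2801 ≈ 137.36
Gain = 20 log₁₀(137.36) ≈ 42.76 dB
∠G = 0.00° − 74.05° = -74.05°

ω = 2: 51.0 dB, -45.0°; ω = 7: 42.8 dB, -74.1°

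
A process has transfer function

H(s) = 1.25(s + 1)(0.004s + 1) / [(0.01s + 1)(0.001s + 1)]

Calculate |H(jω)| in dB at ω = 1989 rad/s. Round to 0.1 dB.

53.1 dB

At ω = 1989 rad/s:
zero (1 + j1989·1) = 1 + j1989 → |·| ≈ 1989, ∠ ≈ 89.97°
zero (1 + j1989·0.004) = 1 + j7.956 → |·| ≈ 8.0186, ∠ ≈ 82.84°
pole (1 + j1989·0.01) = 1 + j19.89 → |·| ≈ 19.915, ∠ ≈ 87.12°
pole (1 + j1989·0.001) = 1 + j1.989 → |·| ≈ 2.2262, ∠ ≈ 63.31°
|H| = 1.25 · 1989 · 8.0186 / (19.915 · 2.2262) ≈ 449.68
Gain = 20 log₁₀(449.68) ≈ 53.06 dB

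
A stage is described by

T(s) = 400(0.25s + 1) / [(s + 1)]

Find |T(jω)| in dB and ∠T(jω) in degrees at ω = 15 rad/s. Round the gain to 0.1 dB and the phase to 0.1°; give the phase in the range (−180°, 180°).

40.3 dB, -11.1°

At ω = 15 rad/s:
zero (1 + j15·0.25) = 1 + j3.75 → |·| ≈ 3.881, ∠ ≈ 75.07°
pole (1 + j15·1) = 1 + j15 → |·| ≈ 15.033, ∠ ≈ 86.19°
|T| = 400 · 3.881 / (15.033) ≈ 103.27
Gain = 20 log₁₀(103.27) ≈ 40.28 dB
∠T = (75.07°) − (86.19°) = -11.12°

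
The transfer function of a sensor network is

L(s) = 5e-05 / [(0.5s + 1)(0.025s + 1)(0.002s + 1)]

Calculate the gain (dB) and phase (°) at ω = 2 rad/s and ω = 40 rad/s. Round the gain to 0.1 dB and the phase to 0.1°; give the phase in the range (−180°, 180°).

At ω = 2 rad/s:
pole (1 + j2·0.5) = 1 + j1 → |·| ≈ 1.4142, ∠ ≈ 45.00°
pole (1 + j2·0.025) = 1 + j0.05 → |·| ≈ 1.0012, ∠ ≈ 2.86°
pole (1 + j2·0.002) = 1 + j0.004 → |·| ≈ 1, ∠ ≈ 0.23°
|L| = 5e-05 · 1 / (1.4142 · 1.0012 · 1) ≈ 3.5313e-05
Gain = 20 log₁₀(3.5313e-05) ≈ -89.04 dB
∠L = (0°) − (45.00° + 2.86° + 0.23°) = -48.09°

At ω = 40 rad/s:
pole (1 + j40·0.5) = 1 + j20 → |·| ≈ 20.025, ∠ ≈ 87.14°
pole (1 + j40·0.025) = 1 + j1 → |·| ≈ 1.4142, ∠ ≈ 45.00°
pole (1 + j40·0.002) = 1 + j0.08 → |·| ≈ 1.0032, ∠ ≈ 4.57°
|L| = 5e-05 · 1 / (20.025 · 1.4142 · 1.0032) ≈ 1.7599e-06
Gain = 20 log₁₀(1.7599e-06) ≈ -115.09 dB
∠L = (0°) − (87.14° + 45.00° + 4.57°) = -136.71°

ω = 2: -89.0 dB, -48.1°; ω = 40: -115.1 dB, -136.7°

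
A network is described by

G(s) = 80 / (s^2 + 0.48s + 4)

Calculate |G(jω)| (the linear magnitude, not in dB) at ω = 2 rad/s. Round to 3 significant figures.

83.3

At s = jω = j2:
quadratic: (j2)² + 0.48·j2 + 4 = 0 + j0.96 → |·| ≈ 0.96, ∠ ≈ 90.00°
|G| = 80 / 0.96 ≈ 83.333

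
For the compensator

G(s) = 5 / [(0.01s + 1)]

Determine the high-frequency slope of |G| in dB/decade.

Each pole contributes −20 dB/decade at high frequency; each zero contributes +20 dB/decade.
Net: 0 zero(s) − 1 pole(s) → -20 dB/decade.

-20 dB/decade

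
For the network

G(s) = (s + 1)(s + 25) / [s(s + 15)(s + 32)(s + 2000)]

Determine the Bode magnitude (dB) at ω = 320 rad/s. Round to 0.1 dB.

-116.3 dB

At s = jω = j320:
zero (s+1): 1 + j320 → |·| = √(1²+320²) = √102401 ≈ 320, ∠ = arctan(320/1) ≈ 89.82°
zero (s+25): 25 + j320 → |·| = √(25²+320²) = √103025 ≈ 320.98, ∠ = arctan(320/25) ≈ 85.53°
pole (s+15): 15 + j320 → |·| = √(15²+320²) = √102625 ≈ 320.35, ∠ = arctan(320/15) ≈ 87.32°
pole (s+32): 32 + j320 → |·| = √(32²+320²) = √103424 ≈ 321.6, ∠ = arctan(320/32) ≈ 84.29°
pole (s+2000): 2000 + j320 → |·| = √(2000²+320²) = √4102400 ≈ 2025.4, ∠ = arctan(320/2000) ≈ 9.09°
pole at origin: |s| = 320, ∠ = 90.00° (in denominator)
|G| = 1 · 1.0271e+05 / 6.6773e+10 ≈ 1.5382e-06
Gain = 20 log₁₀(1.5382e-06) ≈ -116.26 dB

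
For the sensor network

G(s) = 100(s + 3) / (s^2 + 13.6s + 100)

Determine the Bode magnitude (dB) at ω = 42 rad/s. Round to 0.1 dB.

7.6 dB

At s = jω = j42:
zero (s+3): 3 + j42 → |·| = √(3²+42²) = √1773 ≈ 42.107, ∠ = arctan(42/3) ≈ 85.91°
quadratic: (j42)² + 13.6·j42 + 100 = -1664 + j571.2 → |·| ≈ 1759.3, ∠ ≈ 161.05°
|G| = 100 · 42.107 / 1759.3 ≈ 2.3934
Gain = 20 log₁₀(2.3934) ≈ 7.58 dB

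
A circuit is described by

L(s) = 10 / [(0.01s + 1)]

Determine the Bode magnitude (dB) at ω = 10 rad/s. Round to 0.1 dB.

At ω = 10 rad/s:
pole (1 + j10·0.01) = 1 + j0.1 → |·| ≈ 1.005, ∠ ≈ 5.71°
|L| = 10 · 1 / (1.005) ≈ 9.9502
Gain = 20 log₁₀(9.9502) ≈ 19.96 dB

20.0 dB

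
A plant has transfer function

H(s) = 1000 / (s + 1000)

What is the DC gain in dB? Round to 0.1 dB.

H(0) = 1000 / 1000 = 1
20 log₁₀(1) ≈ 0.00 dB

0.0 dB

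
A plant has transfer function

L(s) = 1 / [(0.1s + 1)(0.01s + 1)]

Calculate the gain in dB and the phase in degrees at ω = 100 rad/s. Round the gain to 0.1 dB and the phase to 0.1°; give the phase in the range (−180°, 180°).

-23.1 dB, -129.3°

At ω = 100 rad/s:
pole (1 + j100·0.1) = 1 + j10 → |·| ≈ 10.05, ∠ ≈ 84.29°
pole (1 + j100·0.01) = 1 + j1 → |·| ≈ 1.4142, ∠ ≈ 45.00°
|L| = 1 · 1 / (10.05 · 1.4142) ≈ 0.07036
Gain = 20 log₁₀(0.07036) ≈ -23.05 dB
∠L = (0°) − (84.29° + 45.00°) = -129.29°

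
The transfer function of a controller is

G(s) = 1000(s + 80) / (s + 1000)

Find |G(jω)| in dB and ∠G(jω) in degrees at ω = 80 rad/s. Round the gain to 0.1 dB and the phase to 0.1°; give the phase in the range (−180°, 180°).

41.0 dB, 40.4°

At s = jω = j80:
zero (s+80): 80 + j80 → |·| = √(80²+80²) = √12800 ≈ 113.14, ∠ = arctan(80/80) ≈ 45.00°
pole (s+1000): 1000 + j80 → |·| = √(1000²+80²) = √1006400 ≈ 1003.2, ∠ = arctan(80/1000) ≈ 4.57°
|G| = 1000 · 113.14 / 1003.2 ≈ 112.78
Gain = 20 log₁₀(112.78) ≈ 41.04 dB
∠G = 45.00° − 4.57° = 40.43°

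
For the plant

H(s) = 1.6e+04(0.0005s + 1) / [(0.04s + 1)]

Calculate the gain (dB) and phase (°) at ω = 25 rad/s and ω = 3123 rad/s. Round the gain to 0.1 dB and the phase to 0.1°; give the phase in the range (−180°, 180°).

At ω = 25 rad/s:
zero (1 + j25·0.0005) = 1 + j0.0125 → |·| ≈ 1.0001, ∠ ≈ 0.72°
pole (1 + j25·0.04) = 1 + j1 → |·| ≈ 1.4142, ∠ ≈ 45.00°
|H| = 1.6e+04 · 1.0001 / (1.4142) ≈ 11315
Gain = 20 log₁₀(11315) ≈ 81.07 dB
∠H = (0.72°) − (45.00°) = -44.28°

At ω = 3123 rad/s:
zero (1 + j3123·0.0005) = 1 + j1.5615 → |·| ≈ 1.8543, ∠ ≈ 57.36°
pole (1 + j3123·0.04) = 1 + j124.92 → |·| ≈ 124.92, ∠ ≈ 89.54°
|H| = 1.6e+04 · 1.8543 / (124.92) ≈ 237.5
Gain = 20 log₁₀(237.5) ≈ 47.51 dB
∠H = (57.36°) − (89.54°) = -32.18°

ω = 25: 81.1 dB, -44.3°; ω = 3123: 47.5 dB, -32.2°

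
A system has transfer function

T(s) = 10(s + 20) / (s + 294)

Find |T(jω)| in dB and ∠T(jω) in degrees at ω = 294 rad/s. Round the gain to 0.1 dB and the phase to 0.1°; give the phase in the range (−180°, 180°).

At s = jω = j294:
zero (s+20): 20 + j294 → |·| = √(20²+294²) = √86836 ≈ 294.68, ∠ = arctan(294/20) ≈ 86.11°
pole (s+294): 294 + j294 → |·| = √(294²+294²) = √172872 ≈ 415.78, ∠ = arctan(294/294) ≈ 45.00°
|T| = 10 · 294.68 / 415.78 ≈ 7.0874
Gain = 20 log₁₀(7.0874) ≈ 17.01 dB
∠T = 86.11° − 45.00° = 41.11°

17.0 dB, 41.1°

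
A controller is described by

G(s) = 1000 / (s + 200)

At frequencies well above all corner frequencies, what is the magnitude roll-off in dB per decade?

Each pole contributes −20 dB/decade at high frequency; each zero contributes +20 dB/decade.
Net: 0 zero(s) − 1 pole(s) → -20 dB/decade.

-20 dB/decade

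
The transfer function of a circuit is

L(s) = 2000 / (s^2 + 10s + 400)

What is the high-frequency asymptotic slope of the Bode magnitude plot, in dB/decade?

Each pole contributes −20 dB/decade at high frequency; each zero contributes +20 dB/decade.
Net: 0 zero(s) − 2 pole(s) → -40 dB/decade.

-40 dB/decade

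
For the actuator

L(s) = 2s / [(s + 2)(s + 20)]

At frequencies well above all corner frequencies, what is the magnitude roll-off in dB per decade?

Each pole contributes −20 dB/decade at high frequency; each zero contributes +20 dB/decade.
Net: 1 zero(s) − 2 pole(s) → -20 dB/decade.

-20 dB/decade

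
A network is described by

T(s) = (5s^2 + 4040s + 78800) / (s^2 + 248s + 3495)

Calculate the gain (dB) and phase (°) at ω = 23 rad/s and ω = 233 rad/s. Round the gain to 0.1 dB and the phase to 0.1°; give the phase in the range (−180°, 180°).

ω = 23: 25.4 dB, -11.9°; ω = 233: 21.9 dB, -29.8°

Substitute s = j23:
Numerator: 5(j23)^2 + 4040(j23) + 78800 = 76155 + j92920
Denominator: (j23)^2 + 248(j23) + 3495 = 2966 + j5704
|N| = √(76155² + 92920²) ≈ 1.2014e+05, ∠N ≈ 50.66°
|D| = √(2966² + 5704²) ≈ 6429.1, ∠D ≈ 62.53°
|T| = 1.2014e+05 / 6429.1 ≈ 18.687
Gain = 20 log₁₀(18.687) ≈ 25.43 dB
∠T = 50.66° − 62.53° = -11.87°

Substitute s = j233:
Numerator: 5(j233)^2 + 4040(j233) + 78800 = -192645 + j941320
Denominator: (j233)^2 + 248(j233) + 3495 = -50794 + j57784
|N| = √(192645² + 941320²) ≈ 9.6083e+05, ∠N ≈ 101.57°
|D| = √(50794² + 57784²) ≈ 76935, ∠D ≈ 131.32°
|T| = 9.6083e+05 / 76935 ≈ 12.489
Gain = 20 log₁₀(12.489) ≈ 21.93 dB
∠T = 101.57° − 131.32° = -29.75°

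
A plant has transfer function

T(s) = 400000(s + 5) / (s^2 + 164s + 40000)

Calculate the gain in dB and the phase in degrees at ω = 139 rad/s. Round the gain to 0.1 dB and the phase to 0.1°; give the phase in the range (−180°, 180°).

At s = jω = j139:
zero (s+5): 5 + j139 → |·| = √(5²+139²) = √19346 ≈ 139.09, ∠ = arctan(139/5) ≈ 87.94°
quadratic: (j139)² + 164·j139 + 40000 = 20679 + j22796 → |·| ≈ 30778, ∠ ≈ 47.79°
|T| = 400000 · 139.09 / 30778 ≈ 1807.7
Gain = 20 log₁₀(1807.7) ≈ 65.14 dB
∠T = 87.94° − 47.79° = 40.15°

65.1 dB, 40.2°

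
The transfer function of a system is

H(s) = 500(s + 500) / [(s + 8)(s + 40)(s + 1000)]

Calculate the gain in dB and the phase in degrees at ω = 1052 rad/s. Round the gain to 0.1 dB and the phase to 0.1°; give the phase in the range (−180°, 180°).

-68.8 dB, -159.3°

At s = jω = j1052:
zero (s+500): 500 + j1052 → |·| = √(500²+1052²) = √1356704 ≈ 1164.8, ∠ = arctan(1052/500) ≈ 64.58°
pole (s+8): 8 + j1052 → |·| = √(8²+1052²) = √1106768 ≈ 1052, ∠ = arctan(1052/8) ≈ 89.56°
pole (s+40): 40 + j1052 → |·| = √(40²+1052²) = √1108304 ≈ 1052.8, ∠ = arctan(1052/40) ≈ 87.82°
pole (s+1000): 1000 + j1052 → |·| = √(1000²+1052²) = √2106704 ≈ 1451.4, ∠ = arctan(1052/1000) ≈ 46.45°
|H| = 500 · 1164.8 / 1.6075e+09 ≈ 0.0003623
Gain = 20 log₁₀(0.0003623) ≈ -68.82 dB
∠H = 64.58° − 223.83° = -159.25°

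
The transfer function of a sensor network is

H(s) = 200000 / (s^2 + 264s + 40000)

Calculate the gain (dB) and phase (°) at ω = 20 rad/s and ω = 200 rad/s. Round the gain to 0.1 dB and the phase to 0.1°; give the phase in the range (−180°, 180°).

At s = jω = j20:
quadratic: (j20)² + 264·j20 + 40000 = 39600 + j5280 → |·| ≈ 39950, ∠ ≈ 7.59°
|H| = 200000 / 39950 ≈ 5.0063
Gain = 20 log₁₀(5.0063) ≈ 13.99 dB
∠H = 0.00° − 7.59° = -7.59°

At s = jω = j200:
quadratic: (j200)² + 264·j200 + 40000 = 0 + j52800 → |·| ≈ 52800, ∠ ≈ 90.00°
|H| = 200000 / 52800 ≈ 3.7879
Gain = 20 log₁₀(3.7879) ≈ 11.57 dB
∠H = 0.00° − 90.00° = -90.00°

ω = 20: 14.0 dB, -7.6°; ω = 200: 11.6 dB, -90.0°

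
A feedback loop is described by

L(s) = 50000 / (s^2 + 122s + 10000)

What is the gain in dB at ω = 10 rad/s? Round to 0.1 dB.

14.0 dB

At s = jω = j10:
quadratic: (j10)² + 122·j10 + 10000 = 9900 + j1220 → |·| ≈ 9974.9, ∠ ≈ 7.03°
|L| = 50000 / 9974.9 ≈ 5.0126
Gain = 20 log₁₀(5.0126) ≈ 14.00 dB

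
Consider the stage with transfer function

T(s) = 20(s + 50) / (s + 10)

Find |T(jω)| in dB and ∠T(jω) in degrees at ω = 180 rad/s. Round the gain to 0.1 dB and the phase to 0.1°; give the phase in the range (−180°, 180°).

26.3 dB, -12.3°

At s = jω = j180:
zero (s+50): 50 + j180 → |·| = √(50²+180²) = √34900 ≈ 186.82, ∠ = arctan(180/50) ≈ 74.48°
pole (s+10): 10 + j180 → |·| = √(10²+180²) = √32500 ≈ 180.28, ∠ = arctan(180/10) ≈ 86.82°
|T| = 20 · 186.82 / 180.28 ≈ 20.726
Gain = 20 log₁₀(20.726) ≈ 26.33 dB
∠T = 74.48° − 86.82° = -12.34°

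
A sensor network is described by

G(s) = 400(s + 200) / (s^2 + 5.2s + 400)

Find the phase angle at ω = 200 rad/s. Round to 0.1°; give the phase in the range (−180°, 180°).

-133.5°

At s = jω = j200:
zero (s+200): 200 + j200 → |·| = √(200²+200²) = √80000 ≈ 282.84, ∠ = arctan(200/200) ≈ 45.00°
quadratic: (j200)² + 5.2·j200 + 400 = -39600 + j1040 → |·| ≈ 39614, ∠ ≈ 178.50°
∠G = 45.00° − 178.50° = -133.50°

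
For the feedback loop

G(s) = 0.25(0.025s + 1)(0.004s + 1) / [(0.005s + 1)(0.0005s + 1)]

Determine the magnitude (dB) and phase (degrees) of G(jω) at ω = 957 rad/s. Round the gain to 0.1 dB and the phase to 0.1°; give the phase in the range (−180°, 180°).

12.8 dB, 59.2°

At ω = 957 rad/s:
zero (1 + j957·0.025) = 1 + j23.925 → |·| ≈ 23.946, ∠ ≈ 87.61°
zero (1 + j957·0.004) = 1 + j3.828 → |·| ≈ 3.9565, ∠ ≈ 75.36°
pole (1 + j957·0.005) = 1 + j4.785 → |·| ≈ 4.8884, ∠ ≈ 78.20°
pole (1 + j957·0.0005) = 1 + j0.4785 → |·| ≈ 1.1086, ∠ ≈ 25.57°
|G| = 0.25 · 23.946 · 3.9565 / (4.8884 · 1.1086) ≈ 4.3706
Gain = 20 log₁₀(4.3706) ≈ 12.81 dB
∠G = (87.61° + 75.36°) − (78.20° + 25.57°) = 59.20°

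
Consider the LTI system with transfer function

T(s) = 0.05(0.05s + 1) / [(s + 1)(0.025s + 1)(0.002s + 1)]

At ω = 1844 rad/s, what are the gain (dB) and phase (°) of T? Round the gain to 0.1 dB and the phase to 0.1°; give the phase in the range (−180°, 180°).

At ω = 1844 rad/s:
zero (1 + j1844·0.05) = 1 + j92.2 → |·| ≈ 92.205, ∠ ≈ 89.38°
pole (1 + j1844·1) = 1 + j1844 → |·| ≈ 1844, ∠ ≈ 89.97°
pole (1 + j1844·0.025) = 1 + j46.1 → |·| ≈ 46.111, ∠ ≈ 88.76°
pole (1 + j1844·0.002) = 1 + j3.688 → |·| ≈ 3.8212, ∠ ≈ 74.83°
|T| = 0.05 · 92.205 / (1844 · 46.111 · 3.8212) ≈ 1.4189e-05
Gain = 20 log₁₀(1.4189e-05) ≈ -96.96 dB
∠T = (89.38°) − (89.97° + 88.76° + 74.83°) = -164.18°

-97.0 dB, -164.2°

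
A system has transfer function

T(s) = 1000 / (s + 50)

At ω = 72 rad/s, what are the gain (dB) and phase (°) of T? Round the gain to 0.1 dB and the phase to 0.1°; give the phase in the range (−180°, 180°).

21.1 dB, -55.2°

At s = jω = j72:
pole (s+50): 50 + j72 → |·| = √(50²+72²) = √7684 ≈ 87.658, ∠ = arctan(72/50) ≈ 55.22°
|T| = 1000 / 87.658 ≈ 11.408
Gain = 20 log₁₀(11.408) ≈ 21.14 dB
∠T = 0.00° − 55.22° = -55.22°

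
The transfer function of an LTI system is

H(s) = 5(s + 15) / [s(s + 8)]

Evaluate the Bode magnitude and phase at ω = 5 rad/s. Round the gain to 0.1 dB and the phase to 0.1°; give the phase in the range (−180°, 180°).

At s = jω = j5:
zero (s+15): 15 + j5 → |·| = √(15²+5²) = √250 ≈ 15.811, ∠ = arctan(5/15) ≈ 18.43°
pole (s+8): 8 + j5 → |·| = √(8²+5²) = √89 ≈ 9.434, ∠ = arctan(5/8) ≈ 32.01°
pole at origin: |s| = 5, ∠ = 90.00° (in denominator)
|H| = 5 · 15.811 / 47.17 ≈ 1.676
Gain = 20 log₁₀(1.676) ≈ 4.49 dB
∠H = 18.43° − 122.01° = -103.58°

4.5 dB, -103.6°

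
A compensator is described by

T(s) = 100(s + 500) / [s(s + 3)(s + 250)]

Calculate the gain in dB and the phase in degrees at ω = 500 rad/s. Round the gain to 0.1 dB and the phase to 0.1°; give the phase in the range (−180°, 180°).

-65.9 dB, 161.9°

At s = jω = j500:
zero (s+500): 500 + j500 → |·| = √(500²+500²) = √500000 ≈ 707.11, ∠ = arctan(500/500) ≈ 45.00°
pole (s+3): 3 + j500 → |·| = √(3²+500²) = √250009 ≈ 500.01, ∠ = arctan(500/3) ≈ 89.66°
pole (s+250): 250 + j500 → |·| = √(250²+500²) = √312500 ≈ 559.02, ∠ = arctan(500/250) ≈ 63.43°
pole at origin: |s| = 500, ∠ = 90.00° (in denominator)
|T| = 100 · 707.11 / 1.3976e+08 ≈ 0.00050595
Gain = 20 log₁₀(0.00050595) ≈ -65.92 dB
∠T = 45.00° − 243.09° = -198.09° ≡ 161.91° (principal value)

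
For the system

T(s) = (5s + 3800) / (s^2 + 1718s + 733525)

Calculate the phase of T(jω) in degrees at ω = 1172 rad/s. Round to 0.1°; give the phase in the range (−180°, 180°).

Substitute s = j1172:
Numerator: 5(j1172) + 3800 = 3800 + j5860
Denominator: (j1172)^2 + 1718(j1172) + 733525 = -640059 + j2013496
|N| = √(3800² + 5860²) ≈ 6984.2, ∠N ≈ 57.04°
|D| = √(640059² + 2013496²) ≈ 2.1128e+06, ∠D ≈ 107.63°
∠T = 57.04° − 107.63° = -50.59°

-50.6°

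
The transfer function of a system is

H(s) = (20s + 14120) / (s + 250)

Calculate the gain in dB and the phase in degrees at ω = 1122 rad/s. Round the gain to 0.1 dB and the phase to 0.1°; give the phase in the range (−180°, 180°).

27.3 dB, -19.6°

Substitute s = j1122:
Numerator: 20(j1122) + 14120 = 14120 + j22440
Denominator: (j1122) + 250 = 250 + j1122
|N| = √(14120² + 22440²) ≈ 26513, ∠N ≈ 57.82°
|D| = √(250² + 1122²) ≈ 1149.5, ∠D ≈ 77.44°
|H| = 26513 / 1149.5 ≈ 23.065
Gain = 20 log₁₀(23.065) ≈ 27.26 dB
∠H = 57.82° − 77.44° = -19.62°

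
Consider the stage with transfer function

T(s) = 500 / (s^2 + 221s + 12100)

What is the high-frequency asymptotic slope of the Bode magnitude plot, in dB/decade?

Each pole contributes −20 dB/decade at high frequency; each zero contributes +20 dB/decade.
Net: 0 zero(s) − 2 pole(s) → -40 dB/decade.

-40 dB/decade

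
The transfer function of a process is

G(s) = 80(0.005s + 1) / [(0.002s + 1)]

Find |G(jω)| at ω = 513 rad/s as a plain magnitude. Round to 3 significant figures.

At ω = 513 rad/s:
zero (1 + j513·0.005) = 1 + j2.565 → |·| ≈ 2.753, ∠ ≈ 68.70°
pole (1 + j513·0.002) = 1 + j1.026 → |·| ≈ 1.4327, ∠ ≈ 45.74°
|G| = 80 · 2.753 / (1.4327) ≈ 153.72

154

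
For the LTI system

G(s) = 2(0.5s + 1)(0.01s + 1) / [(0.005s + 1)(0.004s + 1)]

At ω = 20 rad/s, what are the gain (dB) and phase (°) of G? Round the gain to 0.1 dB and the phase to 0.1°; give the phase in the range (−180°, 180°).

At ω = 20 rad/s:
zero (1 + j20·0.5) = 1 + j10 → |·| ≈ 10.05, ∠ ≈ 84.29°
zero (1 + j20·0.01) = 1 + j0.2 → |·| ≈ 1.0198, ∠ ≈ 11.31°
pole (1 + j20·0.005) = 1 + j0.1 → |·| ≈ 1.005, ∠ ≈ 5.71°
pole (1 + j20·0.004) = 1 + j0.08 → |·| ≈ 1.0032, ∠ ≈ 4.57°
|G| = 2 · 10.05 · 1.0198 / (1.005 · 1.0032) ≈ 20.331
Gain = 20 log₁₀(20.331) ≈ 26.16 dB
∠G = (84.29° + 11.31°) − (5.71° + 4.57°) = 85.32°

26.2 dB, 85.3°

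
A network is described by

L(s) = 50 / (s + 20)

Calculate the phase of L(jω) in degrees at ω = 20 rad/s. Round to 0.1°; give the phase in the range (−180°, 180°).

Substitute s = j20:
Numerator: 50 = 50 + j0
Denominator: (j20) + 20 = 20 + j20
|N| = √(50² + 0²) ≈ 50, ∠N ≈ 0.00°
|D| = √(20² + 20²) ≈ 28.284, ∠D ≈ 45.00°
∠L = 0.00° − 45.00° = -45.00°

-45.0°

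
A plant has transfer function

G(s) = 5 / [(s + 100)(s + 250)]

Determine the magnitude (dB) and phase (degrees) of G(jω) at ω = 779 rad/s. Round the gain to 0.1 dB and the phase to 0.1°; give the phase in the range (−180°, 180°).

-102.2 dB, -154.9°

At s = jω = j779:
pole (s+100): 100 + j779 → |·| = √(100²+779²) = √616841 ≈ 785.39, ∠ = arctan(779/100) ≈ 82.68°
pole (s+250): 250 + j779 → |·| = √(250²+779²) = √669341 ≈ 818.13, ∠ = arctan(779/250) ≈ 72.21°
|G| = 5 / 6.4255e+05 ≈ 7.7815e-06
Gain = 20 log₁₀(7.7815e-06) ≈ -102.18 dB
∠G = 0.00° − 154.89° = -154.89°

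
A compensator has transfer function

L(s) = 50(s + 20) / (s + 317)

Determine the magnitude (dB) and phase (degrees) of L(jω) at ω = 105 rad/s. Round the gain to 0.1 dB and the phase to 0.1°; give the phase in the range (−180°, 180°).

At s = jω = j105:
zero (s+20): 20 + j105 → |·| = √(20²+105²) = √11425 ≈ 106.89, ∠ = arctan(105/20) ≈ 79.22°
pole (s+317): 317 + j105 → |·| = √(317²+105²) = √111514 ≈ 333.94, ∠ = arctan(105/317) ≈ 18.33°
|L| = 50 · 106.89 / 333.94 ≈ 16.004
Gain = 20 log₁₀(16.004) ≈ 24.08 dB
∠L = 79.22° − 18.33° = 60.89°

24.1 dB, 60.9°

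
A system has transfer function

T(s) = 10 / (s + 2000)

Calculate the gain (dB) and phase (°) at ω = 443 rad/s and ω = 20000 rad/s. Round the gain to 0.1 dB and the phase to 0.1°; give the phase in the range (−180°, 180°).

Substitute s = j443:
Numerator: 10 = 10 + j0
Denominator: (j443) + 2000 = 2000 + j443
|N| = √(10² + 0²) ≈ 10, ∠N ≈ 0.00°
|D| = √(2000² + 443²) ≈ 2048.5, ∠D ≈ 12.49°
|T| = 10 / 2048.5 ≈ 0.0048816
Gain = 20 log₁₀(0.0048816) ≈ -46.23 dB
∠T = 0.00° − 12.49° = -12.49°

Substitute s = j20000:
Numerator: 10 = 10 + j0
Denominator: (j20000) + 2000 = 2000 + j20000
|N| = √(10² + 0²) ≈ 10, ∠N ≈ 0.00°
|D| = √(2000² + 20000²) ≈ 20100, ∠D ≈ 84.29°
|T| = 10 / 20100 ≈ 0.00049751
Gain = 20 log₁₀(0.00049751) ≈ -66.06 dB
∠T = 0.00° − 84.29° = -84.29°

ω = 443: -46.2 dB, -12.5°; ω = 20000: -66.1 dB, -84.3°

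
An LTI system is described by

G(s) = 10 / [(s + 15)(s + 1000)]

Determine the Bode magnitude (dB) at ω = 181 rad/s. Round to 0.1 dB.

At s = jω = j181:
pole (s+15): 15 + j181 → |·| = √(15²+181²) = √32986 ≈ 181.62, ∠ = arctan(181/15) ≈ 85.26°
pole (s+1000): 1000 + j181 → |·| = √(1000²+181²) = √1032761 ≈ 1016.2, ∠ = arctan(181/1000) ≈ 10.26°
|G| = 10 / 1.8456e+05 ≈ 5.4183e-05
Gain = 20 log₁₀(5.4183e-05) ≈ -85.32 dB

-85.3 dB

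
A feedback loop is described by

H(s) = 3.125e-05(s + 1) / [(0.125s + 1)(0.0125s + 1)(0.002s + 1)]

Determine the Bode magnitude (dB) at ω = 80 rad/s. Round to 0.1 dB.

-75.2 dB

At ω = 80 rad/s:
zero (1 + j80·1) = 1 + j80 → |·| ≈ 80.006, ∠ ≈ 89.28°
pole (1 + j80·0.125) = 1 + j10 → |·| ≈ 10.05, ∠ ≈ 84.29°
pole (1 + j80·0.0125) = 1 + j1 → |·| ≈ 1.4142, ∠ ≈ 45.00°
pole (1 + j80·0.002) = 1 + j0.16 → |·| ≈ 1.0127, ∠ ≈ 9.09°
|H| = 3.125e-05 · 80.006 / (10.05 · 1.4142 · 1.0127) ≈ 0.00017371
Gain = 20 log₁₀(0.00017371) ≈ -75.20 dB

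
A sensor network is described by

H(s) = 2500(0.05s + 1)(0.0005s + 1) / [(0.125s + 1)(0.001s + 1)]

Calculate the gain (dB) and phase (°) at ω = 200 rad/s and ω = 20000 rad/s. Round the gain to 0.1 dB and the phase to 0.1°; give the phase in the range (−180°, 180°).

ω = 200: 59.9 dB, -9.0°; ω = 20000: 54.0 dB, -2.9°

At ω = 200 rad/s:
zero (1 + j200·0.05) = 1 + j10 → |·| ≈ 10.05, ∠ ≈ 84.29°
zero (1 + j200·0.0005) = 1 + j0.1 → |·| ≈ 1.005, ∠ ≈ 5.71°
pole (1 + j200·0.125) = 1 + j25 → |·| ≈ 25.02, ∠ ≈ 87.71°
pole (1 + j200·0.001) = 1 + j0.2 → |·| ≈ 1.0198, ∠ ≈ 11.31°
|H| = 2500 · 10.05 · 1.005 / (25.02 · 1.0198) ≈ 989.62
Gain = 20 log₁₀(989.62) ≈ 59.91 dB
∠H = (84.29° + 5.71°) − (87.71° + 11.31°) = -9.02°

At ω = 20000 rad/s:
zero (1 + j20000·0.05) = 1 + j1000 → |·| ≈ 1000, ∠ ≈ 89.94°
zero (1 + j20000·0.0005) = 1 + j10 → |·| ≈ 10.05, ∠ ≈ 84.29°
pole (1 + j20000·0.125) = 1 + j2500 → |·| ≈ 2500, ∠ ≈ 89.98°
pole (1 + j20000·0.001) = 1 + j20 → |·| ≈ 20.025, ∠ ≈ 87.14°
|H| = 2500 · 1000 · 10.05 / (2500 · 20.025) ≈ 501.87
Gain = 20 log₁₀(501.87) ≈ 54.01 dB
∠H = (89.94° + 84.29°) − (89.98° + 87.14°) = -2.89°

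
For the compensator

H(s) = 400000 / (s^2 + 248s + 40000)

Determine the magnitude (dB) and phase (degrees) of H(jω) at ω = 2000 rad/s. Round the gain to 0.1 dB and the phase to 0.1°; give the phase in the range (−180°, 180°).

At s = jω = j2000:
quadratic: (j2000)² + 248·j2000 + 40000 = -3960000 + j496000 → |·| ≈ 3.9909e+06, ∠ ≈ 172.86°
|H| = 400000 / 3.9909e+06 ≈ 0.10023
Gain = 20 log₁₀(0.10023) ≈ -19.98 dB
∠H = 0.00° − 172.86° = -172.86°

-20.0 dB, -172.9°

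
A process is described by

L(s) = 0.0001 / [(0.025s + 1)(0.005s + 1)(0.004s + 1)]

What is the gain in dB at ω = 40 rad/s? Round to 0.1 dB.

At ω = 40 rad/s:
pole (1 + j40·0.025) = 1 + j1 → |·| ≈ 1.4142, ∠ ≈ 45.00°
pole (1 + j40·0.005) = 1 + j0.2 → |·| ≈ 1.0198, ∠ ≈ 11.31°
pole (1 + j40·0.004) = 1 + j0.16 → |·| ≈ 1.0127, ∠ ≈ 9.09°
|L| = 0.0001 · 1 / (1.4142 · 1.0198 · 1.0127) ≈ 6.8469e-05
Gain = 20 log₁₀(6.8469e-05) ≈ -83.29 dB

-83.3 dB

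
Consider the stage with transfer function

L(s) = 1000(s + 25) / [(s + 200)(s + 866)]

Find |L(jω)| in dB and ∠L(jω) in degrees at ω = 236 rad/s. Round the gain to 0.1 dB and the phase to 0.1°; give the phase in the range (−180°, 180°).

-1.4 dB, 19.0°

At s = jω = j236:
zero (s+25): 25 + j236 → |·| = √(25²+236²) = √56321 ≈ 237.32, ∠ = arctan(236/25) ≈ 83.95°
pole (s+200): 200 + j236 → |·| = √(200²+236²) = √95696 ≈ 309.35, ∠ = arctan(236/200) ≈ 49.72°
pole (s+866): 866 + j236 → |·| = √(866²+236²) = √805652 ≈ 897.58, ∠ = arctan(236/866) ≈ 15.24°
|L| = 1000 · 237.32 / 2.7767e+05 ≈ 0.85468
Gain = 20 log₁₀(0.85468) ≈ -1.36 dB
∠L = 83.95° − 64.96° = 18.99°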